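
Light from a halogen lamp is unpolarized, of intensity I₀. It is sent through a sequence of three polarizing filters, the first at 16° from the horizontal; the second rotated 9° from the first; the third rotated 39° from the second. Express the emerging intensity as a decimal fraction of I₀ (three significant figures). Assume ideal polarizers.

≈ 0.295 I₀

Unpolarized light through the first polarizer → I₁ = ½ I₀, now polarized at 16°.
I₂ = I₁ cos²(9°) = 0.5 · 0.9755 I₀ = 0.4878 I₀.
I₃ = I₂ cos²(39°) = 0.4878 · 0.604 I₀ = 0.2946 I₀.
Transmitted fraction = 0.2946.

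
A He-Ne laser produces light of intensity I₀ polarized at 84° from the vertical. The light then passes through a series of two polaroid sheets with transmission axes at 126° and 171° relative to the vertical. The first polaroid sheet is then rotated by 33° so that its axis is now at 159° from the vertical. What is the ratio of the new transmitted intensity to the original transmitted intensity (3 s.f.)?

Before rotation:
By Malus's law, I₁ = I₀ cos²(126° − 84°) = I₀ cos²(42°) = 0.5523 I₀.
I₂ = I₁ cos²(171° − 126°) = 0.5523 I₀ · cos²(45°) = 0.2761 I₀.
After rotation:
I₁ = I₀ cos²(159° − 84°) = I₀ cos²(75°) = 0.06699 I₀.
I₂ = I₁ cos²(171° − 159°) = 0.06699 I₀ · cos²(12°) = 0.06409 I₀.
Ratio = 0.06409 / 0.2761 = 0.2321.

I_new/I_old ≈ 0.232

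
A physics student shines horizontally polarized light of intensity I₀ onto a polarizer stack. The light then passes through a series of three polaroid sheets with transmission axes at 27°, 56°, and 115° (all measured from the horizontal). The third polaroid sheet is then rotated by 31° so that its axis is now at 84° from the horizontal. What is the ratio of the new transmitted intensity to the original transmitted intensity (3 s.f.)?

I_new/I_old ≈ 2.94

Before rotation:
I₁ = I₀ cos²(27° − 0°) = I₀ cos²(27°) = 0.7939 I₀.
I₂ = I₁ cos²(56° − 27°) = 0.7939 I₀ · cos²(29°) = 0.6073 I₀.
I₃ = I₂ cos²(115° − 56°) = 0.6073 I₀ · cos²(59°) = 0.1611 I₀.
After rotation:
I₁ = I₀ cos²(27° − 0°) = I₀ cos²(27°) = 0.7939 I₀.
I₂ = I₁ cos²(56° − 27°) = 0.7939 I₀ · cos²(29°) = 0.6073 I₀.
I₃ = I₂ cos²(84° − 56°) = 0.6073 I₀ · cos²(28°) = 0.4734 I₀.
Ratio = 0.4734 / 0.1611 = 2.939.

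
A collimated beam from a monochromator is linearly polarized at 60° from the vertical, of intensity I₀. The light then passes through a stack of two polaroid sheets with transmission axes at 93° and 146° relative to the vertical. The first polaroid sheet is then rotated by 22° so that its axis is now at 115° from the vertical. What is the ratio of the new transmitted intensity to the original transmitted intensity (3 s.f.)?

Before rotation:
I₁ = I₀ cos²(93° − 60°) = I₀ cos²(33°) = 0.7034 I₀.
I₂ = I₁ cos²(146° − 93°) = 0.7034 I₀ · cos²(53°) = 0.2547 I₀.
After rotation:
I₁ = I₀ cos²(115° − 60°) = I₀ cos²(55°) = 0.329 I₀.
I₂ = I₁ cos²(146° − 115°) = 0.329 I₀ · cos²(31°) = 0.2417 I₀.
Ratio = 0.2417 / 0.2547 = 0.9489.

I_new/I_old ≈ 0.949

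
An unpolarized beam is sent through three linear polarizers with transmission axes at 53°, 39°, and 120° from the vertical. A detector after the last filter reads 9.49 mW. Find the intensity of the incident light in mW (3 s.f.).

Unpolarized light through the first polarizer → I₁ = ½ I₀, now polarized at 53°.
I₂ = I₁ cos²(39° − 53°) = 0.5 I₀ · cos²(14°) = 0.4707 I₀.
I₃ = I₂ cos²(120° − 39°) = 0.4707 I₀ · cos²(81°) = 0.01152 I₀.
So 9.49 mW = 0.01152 I₀, giving I₀ = 9.49/0.01152 = 823.8 mW.

I₀ ≈ 824 mW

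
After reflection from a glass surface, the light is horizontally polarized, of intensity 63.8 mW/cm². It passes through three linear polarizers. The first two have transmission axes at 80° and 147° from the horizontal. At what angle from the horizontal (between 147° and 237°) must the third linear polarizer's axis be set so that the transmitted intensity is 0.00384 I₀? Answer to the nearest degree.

I₁ = I₀ cos²(80° − 0°) = I₀ cos²(80°) = 0.03015 I₀.
I₂ = I₁ cos²(147° − 80°) = 0.03015 I₀ · cos²(67°) = 0.004604 I₀.
Need I₃/I₀ = 0.00384, so cos²(θ − 147°) = 0.00384 / 0.004604 = 0.8341.
θ − 147° = arccos(√0.8341) = 24.0°, giving θ ≈ 147 + 24.0 = 171.0°.

θ ≈ 171°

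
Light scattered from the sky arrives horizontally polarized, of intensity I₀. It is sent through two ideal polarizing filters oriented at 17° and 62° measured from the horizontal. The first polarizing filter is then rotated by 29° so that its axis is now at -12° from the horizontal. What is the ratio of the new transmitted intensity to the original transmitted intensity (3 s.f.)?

I_new/I_old ≈ 0.159

Before rotation:
I₁ = I₀ cos²(17° − 0°) = I₀ cos²(17°) = 0.9145 I₀.
I₂ = I₁ cos²(62° − 17°) = 0.9145 I₀ · cos²(45°) = 0.4573 I₀.
After rotation:
I₁ = I₀ cos²(-12° − 0°) = I₀ cos²(12°) = 0.9568 I₀.
I₂ = I₁ cos²(62° + 12°) = 0.9568 I₀ · cos²(74°) = 0.07269 I₀.
Ratio = 0.07269 / 0.4573 = 0.159.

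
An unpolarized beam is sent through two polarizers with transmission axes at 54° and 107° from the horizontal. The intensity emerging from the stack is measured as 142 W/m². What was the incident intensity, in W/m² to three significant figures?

I₀ ≈ 784 W/m²

Unpolarized light through the first polarizer → I₁ = ½ I₀, now polarized at 54°.
I₂ = I₁ cos²(107° − 54°) = 0.5 I₀ · cos²(53°) = 0.1811 I₀.
So 142 W/m² = 0.1811 I₀, giving I₀ = 142/0.1811 = 784.1 W/m².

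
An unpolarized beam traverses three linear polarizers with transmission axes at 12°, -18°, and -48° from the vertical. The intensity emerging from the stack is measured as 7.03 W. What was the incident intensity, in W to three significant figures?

Unpolarized light through the first polarizer → I₁ = ½ I₀, now polarized at 12°.
I₂ = I₁ cos²(-18° − 12°) = 0.5 I₀ · cos²(30°) = 0.375 I₀.
I₃ = I₂ cos²(-48° + 18°) = 0.375 I₀ · cos²(30°) = 0.2813 I₀.
So 7.03 W = 0.2813 I₀, giving I₀ = 7.03/0.2813 = 25 W.

I₀ ≈ 25.0 W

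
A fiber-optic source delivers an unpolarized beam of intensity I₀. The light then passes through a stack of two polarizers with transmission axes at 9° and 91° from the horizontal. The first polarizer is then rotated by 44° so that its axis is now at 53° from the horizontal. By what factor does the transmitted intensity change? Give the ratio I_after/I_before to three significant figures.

I_new/I_old ≈ 32.1

Before rotation:
Unpolarized light through the first polarizer → I₁ = ½ I₀, now polarized at 9°.
I₂ = I₁ cos²(91° − 9°) = 0.5 I₀ · cos²(82°) = 0.009685 I₀.
After rotation:
Unpolarized light through the first polarizer → I₁ = ½ I₀, now polarized at 53°.
I₂ = I₁ cos²(91° − 53°) = 0.5 I₀ · cos²(38°) = 0.3105 I₀.
Ratio = 0.3105 / 0.009685 = 32.06.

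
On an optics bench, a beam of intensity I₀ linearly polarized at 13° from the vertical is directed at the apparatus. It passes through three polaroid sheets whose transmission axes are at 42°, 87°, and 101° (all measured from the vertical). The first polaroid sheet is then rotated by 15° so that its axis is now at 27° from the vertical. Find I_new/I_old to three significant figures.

Before rotation:
I₁ = I₀ cos²(42° − 13°) = I₀ cos²(29°) = 0.765 I₀.
I₂ = I₁ cos²(87° − 42°) = 0.765 I₀ · cos²(45°) = 0.3825 I₀.
I₃ = I₂ cos²(101° − 87°) = 0.3825 I₀ · cos²(14°) = 0.3601 I₀.
After rotation:
I₁ = I₀ cos²(27° − 13°) = I₀ cos²(14°) = 0.9415 I₀.
I₂ = I₁ cos²(87° − 27°) = 0.9415 I₀ · cos²(60°) = 0.2354 I₀.
I₃ = I₂ cos²(101° − 87°) = 0.2354 I₀ · cos²(14°) = 0.2216 I₀.
Ratio = 0.2216 / 0.3601 = 0.6154.

I_new/I_old ≈ 0.615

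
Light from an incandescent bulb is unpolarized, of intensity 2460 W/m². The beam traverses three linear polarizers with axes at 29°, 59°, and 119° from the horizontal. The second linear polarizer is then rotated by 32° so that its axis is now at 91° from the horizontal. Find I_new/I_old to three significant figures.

I_new/I_old ≈ 0.916

Before rotation:
Unpolarized light through the first polarizer → I₁ = ½ I₀, now polarized at 29°.
I₂ = I₁ cos²(59° − 29°) = 0.5 I₀ · cos²(30°) = 0.375 I₀.
I₃ = I₂ cos²(119° − 59°) = 0.375 I₀ · cos²(60°) = 0.09375 I₀.
After rotation:
Unpolarized light through the first polarizer → I₁ = ½ I₀, now polarized at 29°.
I₂ = I₁ cos²(91° − 29°) = 0.5 I₀ · cos²(62°) = 0.1102 I₀.
I₃ = I₂ cos²(119° − 91°) = 0.1102 I₀ · cos²(28°) = 0.08591 I₀.
Ratio = 0.08591 / 0.09375 = 0.9164.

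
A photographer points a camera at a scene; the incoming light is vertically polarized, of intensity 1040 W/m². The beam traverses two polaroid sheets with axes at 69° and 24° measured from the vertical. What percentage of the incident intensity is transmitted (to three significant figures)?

I₁ = 1040 W/m² · cos²(69°) = 133.6 W/m².
I₂ = I₁ · cos²(45°) = 133.6 · 0.5 = 66.78 W/m².
That is 6.421% of the incident intensity.

≈ 6.42%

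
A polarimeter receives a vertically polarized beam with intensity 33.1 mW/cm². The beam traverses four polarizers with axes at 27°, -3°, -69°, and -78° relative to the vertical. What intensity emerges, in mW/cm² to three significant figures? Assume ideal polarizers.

I ≈ 3.18 mW/cm²

I₁ = 33.1 mW/cm² · cos²(27°) = 26.28 mW/cm².
I₂ = I₁ · cos²(30°) = 26.28 · 0.75 = 19.71 mW/cm².
I₃ = I₂ · cos²(66°) = 19.71 · 0.1654 = 3.26 mW/cm².
I₄ = I₃ · cos²(9°) = 3.26 · 0.9755 = 3.181 mW/cm².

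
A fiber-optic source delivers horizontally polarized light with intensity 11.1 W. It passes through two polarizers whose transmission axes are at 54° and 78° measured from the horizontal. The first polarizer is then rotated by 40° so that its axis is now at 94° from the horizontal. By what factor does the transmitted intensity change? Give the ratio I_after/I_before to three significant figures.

I_new/I_old ≈ 0.0156

Before rotation:
I₁ = I₀ cos²(54° − 0°) = I₀ cos²(54°) = 0.3455 I₀.
I₂ = I₁ cos²(78° − 54°) = 0.3455 I₀ · cos²(24°) = 0.2883 I₀.
After rotation:
I₁ = I₀ cos²(94° − 0°) = I₀ cos²(86°) = 0.004866 I₀.
I₂ = I₁ cos²(78° − 94°) = 0.004866 I₀ · cos²(16°) = 0.004496 I₀.
Ratio = 0.004496 / 0.2883 = 0.01559.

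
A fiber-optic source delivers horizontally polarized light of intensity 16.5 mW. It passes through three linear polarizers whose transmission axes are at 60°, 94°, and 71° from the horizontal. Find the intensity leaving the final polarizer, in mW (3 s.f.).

I₁ = 16.5 mW · cos²(60°) = 4.125 mW.
I₂ = I₁ · cos²(34°) = 4.125 · 0.6873 = 2.835 mW.
I₃ = I₂ · cos²(23°) = 2.835 · 0.8473 = 2.402 mW.

I ≈ 2.40 mW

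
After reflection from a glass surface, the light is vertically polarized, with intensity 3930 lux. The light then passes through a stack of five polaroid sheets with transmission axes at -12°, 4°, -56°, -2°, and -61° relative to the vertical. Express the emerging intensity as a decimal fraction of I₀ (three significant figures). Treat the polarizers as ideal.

I₁ = 3930 lux · cos²(12°) = 3760 lux.
I₂ = I₁ · cos²(16°) = 3760 · 0.924 = 3474 lux.
I₃ = I₂ · cos²(60°) = 3474 · 0.25 = 868.6 lux.
I₄ = I₃ · cos²(54°) = 868.6 · 0.3455 = 300.1 lux.
I₅ = I₄ · cos²(59°) = 300.1 · 0.2653 = 79.61 lux.
Transmitted fraction = 0.02026.

I/I₀ ≈ 0.0203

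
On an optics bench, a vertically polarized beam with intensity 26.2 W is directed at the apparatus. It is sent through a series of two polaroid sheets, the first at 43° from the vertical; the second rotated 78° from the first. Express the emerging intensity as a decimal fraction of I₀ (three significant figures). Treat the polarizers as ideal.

I₁ = 26.2 W · cos²(43°) = 14.01 W.
I₂ = I₁ · cos²(78°) = 14.01 · 0.04323 = 0.6058 W.
Transmitted fraction = 0.02312.

I/I₀ ≈ 0.0231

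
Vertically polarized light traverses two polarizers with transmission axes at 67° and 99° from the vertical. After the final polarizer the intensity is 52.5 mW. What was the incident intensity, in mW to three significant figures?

I₀ ≈ 478 mW

I₁ = I₀ cos²(67° − 0°) = I₀ cos²(67°) = 0.1527 I₀.
I₂ = I₁ cos²(99° − 67°) = 0.1527 I₀ · cos²(32°) = 0.1098 I₀.
So 52.5 mW = 0.1098 I₀, giving I₀ = 52.5/0.1098 = 478.1 mW.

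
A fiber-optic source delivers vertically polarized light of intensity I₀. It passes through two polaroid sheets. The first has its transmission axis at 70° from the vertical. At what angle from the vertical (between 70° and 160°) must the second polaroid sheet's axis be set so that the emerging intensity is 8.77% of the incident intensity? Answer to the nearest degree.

I₁ = I₀ cos²(70° − 0°) = I₀ cos²(70°) = 0.117 I₀.
Need I₂/I₀ = 0.0877, so cos²(θ − 70°) = 0.0877 / 0.117 = 0.7497.
θ − 70° = arccos(√0.7497) = 30.0°, giving θ ≈ 70 + 30.0 = 100.0°.

θ ≈ 100°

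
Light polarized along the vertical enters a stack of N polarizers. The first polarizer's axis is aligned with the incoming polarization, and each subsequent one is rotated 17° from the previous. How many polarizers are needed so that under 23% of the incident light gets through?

First polarizer is aligned with the polarization: full transmission.
Each further stage multiplies by cos²(17°) = 0.9145.
After N polarizers: T = 0.9145^(N−1). Require T < 0.23 ⇒ N−1 > ln(0.23)/ln(0.9145) = 16.45, so N−1 ≥ 17 and N = 18.
Check: N=18 gives T = 0.2189 < 0.23; N=17 gives T = 0.2394.

N = 18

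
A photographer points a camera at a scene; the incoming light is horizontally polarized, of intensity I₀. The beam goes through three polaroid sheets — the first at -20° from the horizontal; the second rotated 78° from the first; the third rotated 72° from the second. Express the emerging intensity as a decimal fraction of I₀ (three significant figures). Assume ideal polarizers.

≈ 0.00364 I₀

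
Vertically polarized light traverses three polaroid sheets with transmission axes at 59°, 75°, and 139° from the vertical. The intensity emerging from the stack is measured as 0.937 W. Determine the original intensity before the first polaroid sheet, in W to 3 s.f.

By Malus's law, I₁ = I₀ cos²(59° − 0°) = I₀ cos²(59°) = 0.2653 I₀.
I₂ = I₁ cos²(75° − 59°) = 0.2653 I₀ · cos²(16°) = 0.2451 I₀.
I₃ = I₂ cos²(139° − 75°) = 0.2451 I₀ · cos²(64°) = 0.0471 I₀.
So 0.937 W = 0.0471 I₀, giving I₀ = 0.937/0.0471 = 19.89 W.

I₀ ≈ 19.9 W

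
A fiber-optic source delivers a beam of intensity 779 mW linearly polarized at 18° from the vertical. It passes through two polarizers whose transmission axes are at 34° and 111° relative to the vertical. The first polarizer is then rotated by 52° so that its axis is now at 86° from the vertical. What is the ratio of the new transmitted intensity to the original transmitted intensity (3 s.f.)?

I_new/I_old ≈ 2.47

Before rotation:
By Malus's law, I₁ = I₀ cos²(34° − 18°) = I₀ cos²(16°) = 0.924 I₀.
I₂ = I₁ cos²(111° − 34°) = 0.924 I₀ · cos²(77°) = 0.04676 I₀.
After rotation:
I₁ = I₀ cos²(86° − 18°) = I₀ cos²(68°) = 0.1403 I₀.
I₂ = I₁ cos²(111° − 86°) = 0.1403 I₀ · cos²(25°) = 0.1153 I₀.
Ratio = 0.1153 / 0.04676 = 2.465.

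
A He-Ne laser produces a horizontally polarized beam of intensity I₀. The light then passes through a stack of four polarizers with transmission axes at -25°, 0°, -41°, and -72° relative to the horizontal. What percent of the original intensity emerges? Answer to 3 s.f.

≈ 28.2%

By Malus's law, I₁ = I₀ cos²(-25° − 0°) = I₀ cos²(25°) = 0.8214 I₀.
I₂ = I₁ cos²(0° + 25°) = 0.8214 I₀ · cos²(25°) = 0.6747 I₀.
I₃ = I₂ cos²(-41° − 0°) = 0.6747 I₀ · cos²(41°) = 0.3843 I₀.
I₄ = I₃ cos²(-72° + 41°) = 0.3843 I₀ · cos²(31°) = 0.2824 I₀.
That is 28.24% of the incident intensity.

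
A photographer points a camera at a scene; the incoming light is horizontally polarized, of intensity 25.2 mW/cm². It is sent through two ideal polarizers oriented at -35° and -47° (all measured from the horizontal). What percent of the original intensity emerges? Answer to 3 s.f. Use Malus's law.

By Malus's law, I₁ = 25.2 mW/cm² · cos²(35°) = 16.91 mW/cm².
I₂ = I₁ · cos²(12°) = 16.91 · 0.9568 = 16.18 mW/cm².
That is 64.2% of the incident intensity.

≈ 64.2%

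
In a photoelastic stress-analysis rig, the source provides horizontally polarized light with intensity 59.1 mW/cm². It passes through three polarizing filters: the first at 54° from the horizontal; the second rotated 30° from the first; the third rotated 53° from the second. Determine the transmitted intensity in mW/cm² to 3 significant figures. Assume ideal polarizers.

I ≈ 5.55 mW/cm²

I₁ = 59.1 mW/cm² · cos²(54°) = 20.42 mW/cm².
I₂ = I₁ · cos²(30°) = 20.42 · 0.75 = 15.31 mW/cm².
I₃ = I₂ · cos²(53°) = 15.31 · 0.3622 = 5.546 mW/cm².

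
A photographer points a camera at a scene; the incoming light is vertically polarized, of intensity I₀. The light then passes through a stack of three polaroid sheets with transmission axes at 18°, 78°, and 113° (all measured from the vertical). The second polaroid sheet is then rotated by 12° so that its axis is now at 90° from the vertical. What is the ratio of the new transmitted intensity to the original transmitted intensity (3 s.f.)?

I_new/I_old ≈ 0.482

Before rotation:
By Malus's law, I₁ = I₀ cos²(18° − 0°) = I₀ cos²(18°) = 0.9045 I₀.
I₂ = I₁ cos²(78° − 18°) = 0.9045 I₀ · cos²(60°) = 0.2261 I₀.
I₃ = I₂ cos²(113° − 78°) = 0.2261 I₀ · cos²(35°) = 0.1517 I₀.
After rotation:
I₁ = I₀ cos²(18° − 0°) = I₀ cos²(18°) = 0.9045 I₀.
I₂ = I₁ cos²(90° − 18°) = 0.9045 I₀ · cos²(72°) = 0.08637 I₀.
I₃ = I₂ cos²(113° − 90°) = 0.08637 I₀ · cos²(23°) = 0.07319 I₀.
Ratio = 0.07319 / 0.1517 = 0.4823.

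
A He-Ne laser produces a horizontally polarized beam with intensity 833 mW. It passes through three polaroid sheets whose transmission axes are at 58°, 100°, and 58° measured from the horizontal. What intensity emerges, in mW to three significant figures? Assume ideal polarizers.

I ≈ 71.3 mW

By Malus's law, I₁ = 833 mW · cos²(58°) = 233.9 mW.
I₂ = I₁ · cos²(42°) = 233.9 · 0.5523 = 129.2 mW.
I₃ = I₂ · cos²(42°) = 129.2 · 0.5523 = 71.34 mW.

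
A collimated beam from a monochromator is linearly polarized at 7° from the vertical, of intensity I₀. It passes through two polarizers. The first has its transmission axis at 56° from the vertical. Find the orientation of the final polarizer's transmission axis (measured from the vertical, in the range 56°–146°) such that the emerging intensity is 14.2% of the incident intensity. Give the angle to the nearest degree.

I₁ = I₀ cos²(56° − 7°) = I₀ cos²(49°) = 0.4304 I₀.
Need I₂/I₀ = 0.142, so cos²(θ − 56°) = 0.142 / 0.4304 = 0.3299.
θ − 56° = arccos(√0.3299) = 54.9°, giving θ ≈ 56 + 54.9 = 110.9°.

θ ≈ 111°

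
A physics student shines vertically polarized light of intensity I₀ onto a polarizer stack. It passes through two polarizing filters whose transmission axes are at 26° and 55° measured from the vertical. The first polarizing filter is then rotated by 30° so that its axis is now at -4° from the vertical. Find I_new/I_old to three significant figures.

I_new/I_old ≈ 0.427

Before rotation:
By Malus's law, I₁ = I₀ cos²(26° − 0°) = I₀ cos²(26°) = 0.8078 I₀.
I₂ = I₁ cos²(55° − 26°) = 0.8078 I₀ · cos²(29°) = 0.618 I₀.
After rotation:
I₁ = I₀ cos²(-4° − 0°) = I₀ cos²(4°) = 0.9951 I₀.
I₂ = I₁ cos²(55° + 4°) = 0.9951 I₀ · cos²(59°) = 0.264 I₀.
Ratio = 0.264 / 0.618 = 0.4272.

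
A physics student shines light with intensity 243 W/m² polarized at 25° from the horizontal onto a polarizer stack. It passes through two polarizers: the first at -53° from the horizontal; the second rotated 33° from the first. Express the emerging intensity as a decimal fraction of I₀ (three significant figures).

By Malus's law, I₁ = 243 W/m² · cos²(78°) = 10.5 W/m².
I₂ = I₁ · cos²(33°) = 10.5 · 0.7034 = 7.388 W/m².
Transmitted fraction = 0.0304.

I/I₀ ≈ 0.0304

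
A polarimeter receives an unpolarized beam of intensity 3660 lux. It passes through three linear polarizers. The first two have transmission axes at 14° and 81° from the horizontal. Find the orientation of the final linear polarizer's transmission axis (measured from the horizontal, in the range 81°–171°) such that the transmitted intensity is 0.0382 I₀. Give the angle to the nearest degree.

Unpolarized light through the first polarizer → I₁ = ½ I₀, now polarized at 14°.
I₂ = I₁ cos²(81° − 14°) = 0.5 I₀ · cos²(67°) = 0.07634 I₀.
Need I₃/I₀ = 0.0382, so cos²(θ − 81°) = 0.0382 / 0.07634 = 0.5004.
θ − 81° = arccos(√0.5004) = 45.0°, giving θ ≈ 81 + 45.0 = 126.0°.

θ ≈ 126°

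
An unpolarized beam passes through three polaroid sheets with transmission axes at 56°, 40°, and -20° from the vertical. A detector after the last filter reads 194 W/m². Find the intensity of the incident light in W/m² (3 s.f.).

Unpolarized light through the first polarizer → I₁ = ½ I₀, now polarized at 56°.
I₂ = I₁ cos²(40° − 56°) = 0.5 I₀ · cos²(16°) = 0.462 I₀.
I₃ = I₂ cos²(-20° − 40°) = 0.462 I₀ · cos²(60°) = 0.1155 I₀.
So 194 W/m² = 0.1155 I₀, giving I₀ = 194/0.1155 = 1680 W/m².

I₀ ≈ 1680 W/m²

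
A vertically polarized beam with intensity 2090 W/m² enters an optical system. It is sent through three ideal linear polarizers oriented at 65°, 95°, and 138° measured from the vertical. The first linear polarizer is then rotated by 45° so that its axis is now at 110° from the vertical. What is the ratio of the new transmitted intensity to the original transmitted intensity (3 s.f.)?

Before rotation:
By Malus's law, I₁ = I₀ cos²(65° − 0°) = I₀ cos²(65°) = 0.1786 I₀.
I₂ = I₁ cos²(95° − 65°) = 0.1786 I₀ · cos²(30°) = 0.134 I₀.
I₃ = I₂ cos²(138° − 95°) = 0.134 I₀ · cos²(43°) = 0.07165 I₀.
After rotation:
I₁ = I₀ cos²(110° − 0°) = I₀ cos²(70°) = 0.117 I₀.
I₂ = I₁ cos²(95° − 110°) = 0.117 I₀ · cos²(15°) = 0.1091 I₀.
I₃ = I₂ cos²(138° − 95°) = 0.1091 I₀ · cos²(43°) = 0.05838 I₀.
Ratio = 0.05838 / 0.07165 = 0.8148.

I_new/I_old ≈ 0.815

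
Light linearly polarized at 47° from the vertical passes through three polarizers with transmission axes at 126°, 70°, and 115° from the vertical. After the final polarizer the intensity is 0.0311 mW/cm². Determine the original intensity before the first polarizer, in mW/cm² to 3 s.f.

By Malus's law, I₁ = I₀ cos²(126° − 47°) = I₀ cos²(79°) = 0.03641 I₀.
I₂ = I₁ cos²(70° − 126°) = 0.03641 I₀ · cos²(56°) = 0.01138 I₀.
I₃ = I₂ cos²(115° − 70°) = 0.01138 I₀ · cos²(45°) = 0.005692 I₀.
So 0.0311 mW/cm² = 0.005692 I₀, giving I₀ = 0.0311/0.005692 = 5.463 mW/cm².

I₀ ≈ 5.46 mW/cm²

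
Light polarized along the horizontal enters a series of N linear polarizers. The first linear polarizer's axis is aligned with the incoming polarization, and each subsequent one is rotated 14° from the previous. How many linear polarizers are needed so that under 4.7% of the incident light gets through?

First polarizer is aligned with the polarization: full transmission.
Each further stage multiplies by cos²(14°) = 0.9415.
After N polarizers: T = 0.9415^(N−1). Require T < 0.047 ⇒ N−1 > ln(0.047)/ln(0.9415) = 50.70, so N−1 ≥ 51 and N = 52.
Check: N=52 gives T = 0.04616 < 0.047; N=51 gives T = 0.04902.

N = 52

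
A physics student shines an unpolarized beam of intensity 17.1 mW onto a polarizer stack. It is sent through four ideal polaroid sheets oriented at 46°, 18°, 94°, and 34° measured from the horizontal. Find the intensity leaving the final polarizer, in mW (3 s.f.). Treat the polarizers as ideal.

Unpolarized light through the first polarizer → I₁ = 17.1 mW/2 = 8.55 mW, polarized at 46°.
I₂ = I₁ · cos²(28°) = 8.55 · 0.7796 = 6.666 mW.
I₃ = I₂ · cos²(76°) = 6.666 · 0.05853 = 0.3901 mW.
I₄ = I₃ · cos²(60°) = 0.3901 · 0.25 = 0.09753 mW.

I ≈ 0.0975 mW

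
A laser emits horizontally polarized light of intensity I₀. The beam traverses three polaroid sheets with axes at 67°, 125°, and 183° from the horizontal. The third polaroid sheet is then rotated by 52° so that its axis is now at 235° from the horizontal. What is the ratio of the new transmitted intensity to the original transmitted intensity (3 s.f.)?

I_new/I_old ≈ 0.417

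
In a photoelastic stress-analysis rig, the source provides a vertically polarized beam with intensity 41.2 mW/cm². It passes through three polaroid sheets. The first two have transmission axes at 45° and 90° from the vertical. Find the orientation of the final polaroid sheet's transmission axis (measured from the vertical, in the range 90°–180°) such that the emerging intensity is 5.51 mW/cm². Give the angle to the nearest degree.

By Malus's law, I₁ = I₀ cos²(45° − 0°) = I₀ cos²(45°) = 0.5 I₀.
I₂ = I₁ cos²(90° − 45°) = 0.5 I₀ · cos²(45°) = 0.25 I₀.
Target fraction: 5.51 / 41.2 mW/cm² = 0.1337 of I₀.
Need I₃/I₀ = 0.1337, so cos²(θ − 90°) = 0.1337 / 0.25 = 0.535.
θ − 90° = arccos(√0.535) = 43.0°, giving θ ≈ 90 + 43.0 = 133.0°.

θ ≈ 133°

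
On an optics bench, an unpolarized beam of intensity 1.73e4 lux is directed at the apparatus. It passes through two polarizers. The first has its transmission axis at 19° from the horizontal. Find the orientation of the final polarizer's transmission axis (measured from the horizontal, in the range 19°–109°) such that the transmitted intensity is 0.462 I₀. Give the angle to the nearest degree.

θ ≈ 35°

Unpolarized light through the first polarizer → I₁ = ½ I₀, now polarized at 19°.
Need I₂/I₀ = 0.462, so cos²(θ − 19°) = 0.462 / 0.5 = 0.924.
θ − 19° = arccos(√0.924) = 16.0°, giving θ ≈ 19 + 16.0 = 35.0°.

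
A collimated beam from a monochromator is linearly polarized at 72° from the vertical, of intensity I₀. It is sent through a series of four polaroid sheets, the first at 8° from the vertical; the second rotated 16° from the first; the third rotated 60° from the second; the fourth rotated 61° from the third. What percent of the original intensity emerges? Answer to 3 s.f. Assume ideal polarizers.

By Malus's law, I₁ = I₀ cos²(8° − 72°) = I₀ cos²(64°) = 0.1922 I₀.
I₂ = I₁ cos²(16°) = 0.1922 · 0.924 I₀ = 0.1776 I₀.
I₃ = I₂ cos²(60°) = 0.1776 · 0.25 I₀ = 0.04439 I₀.
I₄ = I₃ cos²(61°) = 0.04439 · 0.235 I₀ = 0.01043 I₀.
That is 1.043% of the incident intensity.

≈ 1.04%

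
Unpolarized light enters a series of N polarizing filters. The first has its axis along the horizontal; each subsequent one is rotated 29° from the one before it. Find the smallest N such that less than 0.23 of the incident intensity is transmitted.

First polarizer halves the unpolarized light: factor 1/2.
Each further stage multiplies by cos²(29°) = 0.765.
After N polarizers: T = 0.5·0.765^(N−1). Require T < 0.23 ⇒ N−1 > ln(0.23/0.5)/ln(0.765) = 2.90, so N−1 ≥ 3 and N = 4.
Check: N=4 gives T = 0.2238 < 0.23; N=3 gives T = 0.2926.

N = 4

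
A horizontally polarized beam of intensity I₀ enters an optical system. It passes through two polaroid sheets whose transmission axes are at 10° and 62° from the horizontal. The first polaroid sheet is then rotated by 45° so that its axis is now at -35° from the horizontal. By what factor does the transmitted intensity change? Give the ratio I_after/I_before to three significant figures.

Before rotation:
I₁ = I₀ cos²(10° − 0°) = I₀ cos²(10°) = 0.9698 I₀.
I₂ = I₁ cos²(62° − 10°) = 0.9698 I₀ · cos²(52°) = 0.3676 I₀.
After rotation:
I₁ = I₀ cos²(-35° − 0°) = I₀ cos²(35°) = 0.671 I₀.
Angle between axes 1 and 2: 83°. I₂ = 0.671 I₀ · cos²(83°) = 0.009966 I₀.
Ratio = 0.009966 / 0.3676 = 0.02711.

I_new/I_old ≈ 0.0271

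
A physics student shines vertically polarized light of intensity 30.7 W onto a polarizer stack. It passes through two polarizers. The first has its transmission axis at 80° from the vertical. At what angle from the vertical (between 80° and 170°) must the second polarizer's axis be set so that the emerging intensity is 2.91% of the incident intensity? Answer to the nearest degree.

θ ≈ 91°

By Malus's law, I₁ = I₀ cos²(80° − 0°) = I₀ cos²(80°) = 0.03015 I₀.
Need I₂/I₀ = 0.0291, so cos²(θ − 80°) = 0.0291 / 0.03015 = 0.9651.
θ − 80° = arccos(√0.9651) = 10.8°, giving θ ≈ 80 + 10.8 = 90.8°.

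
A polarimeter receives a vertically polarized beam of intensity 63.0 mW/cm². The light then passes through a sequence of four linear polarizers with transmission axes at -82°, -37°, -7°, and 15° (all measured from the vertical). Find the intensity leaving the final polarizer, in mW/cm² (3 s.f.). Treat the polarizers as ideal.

I ≈ 0.393 mW/cm²

I₁ = 63.0 mW/cm² · cos²(82°) = 1.22 mW/cm².
I₂ = I₁ · cos²(45°) = 1.22 · 0.5 = 0.6101 mW/cm².
I₃ = I₂ · cos²(30°) = 0.6101 · 0.75 = 0.4576 mW/cm².
I₄ = I₃ · cos²(22°) = 0.4576 · 0.8597 = 0.3934 mW/cm².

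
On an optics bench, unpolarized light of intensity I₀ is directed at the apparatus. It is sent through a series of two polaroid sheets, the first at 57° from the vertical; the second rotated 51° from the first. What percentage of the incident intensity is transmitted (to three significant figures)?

≈ 19.8%

Unpolarized light through the first polarizer → I₁ = ½ I₀, now polarized at 57°.
I₂ = I₁ cos²(51°) = 0.5 · 0.396 I₀ = 0.198 I₀.
That is 19.8% of the incident intensity.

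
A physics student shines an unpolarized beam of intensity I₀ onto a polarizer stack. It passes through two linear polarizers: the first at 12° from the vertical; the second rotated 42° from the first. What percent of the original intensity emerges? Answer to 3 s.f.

Unpolarized light through the first polarizer → I₁ = ½ I₀, now polarized at 12°.
I₂ = I₁ cos²(42°) = 0.5 · 0.5523 I₀ = 0.2761 I₀.
That is 27.61% of the incident intensity.

≈ 27.6%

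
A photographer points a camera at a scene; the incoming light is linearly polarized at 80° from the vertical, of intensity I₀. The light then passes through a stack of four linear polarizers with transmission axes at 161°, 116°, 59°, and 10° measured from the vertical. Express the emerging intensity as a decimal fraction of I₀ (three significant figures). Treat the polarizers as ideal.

≈ 0.00156 I₀

I₁ = I₀ cos²(161° − 80°) = I₀ cos²(81°) = 0.02447 I₀.
I₂ = I₁ cos²(116° − 161°) = 0.02447 I₀ · cos²(45°) = 0.01224 I₀.
I₃ = I₂ cos²(59° − 116°) = 0.01224 I₀ · cos²(57°) = 0.00363 I₀.
I₄ = I₃ cos²(10° − 59°) = 0.00363 I₀ · cos²(49°) = 0.001562 I₀.
Transmitted fraction = 0.001562.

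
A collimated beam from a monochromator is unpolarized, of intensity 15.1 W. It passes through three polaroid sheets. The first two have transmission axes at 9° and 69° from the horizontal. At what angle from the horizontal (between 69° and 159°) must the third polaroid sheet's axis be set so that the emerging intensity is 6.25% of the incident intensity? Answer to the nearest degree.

Unpolarized light through the first polarizer → I₁ = ½ I₀, now polarized at 9°.
I₂ = I₁ cos²(69° − 9°) = 0.5 I₀ · cos²(60°) = 0.125 I₀.
Need I₃/I₀ = 0.0625, so cos²(θ − 69°) = 0.0625 / 0.125 = 0.5.
θ − 69° = arccos(√0.5) = 45.0°, giving θ ≈ 69 + 45.0 = 114.0°.

θ ≈ 114°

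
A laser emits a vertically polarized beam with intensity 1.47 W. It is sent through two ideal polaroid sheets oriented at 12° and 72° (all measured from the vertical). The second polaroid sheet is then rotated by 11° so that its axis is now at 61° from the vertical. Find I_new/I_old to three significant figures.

Before rotation:
I₁ = I₀ cos²(12° − 0°) = I₀ cos²(12°) = 0.9568 I₀.
I₂ = I₁ cos²(72° − 12°) = 0.9568 I₀ · cos²(60°) = 0.2392 I₀.
After rotation:
I₁ = I₀ cos²(12° − 0°) = I₀ cos²(12°) = 0.9568 I₀.
I₂ = I₁ cos²(61° − 12°) = 0.9568 I₀ · cos²(49°) = 0.4118 I₀.
Ratio = 0.4118 / 0.2392 = 1.722.

I_new/I_old ≈ 1.72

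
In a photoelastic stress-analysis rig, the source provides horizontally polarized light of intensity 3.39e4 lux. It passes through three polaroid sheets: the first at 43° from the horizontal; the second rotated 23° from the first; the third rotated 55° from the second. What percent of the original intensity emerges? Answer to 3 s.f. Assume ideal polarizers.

I₁ = 3.39e4 lux · cos²(43°) = 1.813e+04 lux.
I₂ = I₁ · cos²(23°) = 1.813e+04 · 0.8473 = 1.536e+04 lux.
I₃ = I₂ · cos²(55°) = 1.536e+04 · 0.329 = 5055 lux.
That is 14.91% of the incident intensity.

≈ 14.9%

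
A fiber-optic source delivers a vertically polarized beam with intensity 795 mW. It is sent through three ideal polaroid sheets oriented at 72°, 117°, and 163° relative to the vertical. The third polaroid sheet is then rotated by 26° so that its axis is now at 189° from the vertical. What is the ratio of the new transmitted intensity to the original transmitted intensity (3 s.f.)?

I_new/I_old ≈ 0.198

Before rotation:
I₁ = I₀ cos²(72° − 0°) = I₀ cos²(72°) = 0.09549 I₀.
I₂ = I₁ cos²(117° − 72°) = 0.09549 I₀ · cos²(45°) = 0.04775 I₀.
I₃ = I₂ cos²(163° − 117°) = 0.04775 I₀ · cos²(46°) = 0.02304 I₀.
After rotation:
I₁ = I₀ cos²(72° − 0°) = I₀ cos²(72°) = 0.09549 I₀.
I₂ = I₁ cos²(117° − 72°) = 0.09549 I₀ · cos²(45°) = 0.04775 I₀.
I₃ = I₂ cos²(189° − 117°) = 0.04775 I₀ · cos²(72°) = 0.004559 I₀.
Ratio = 0.004559 / 0.02304 = 0.1979.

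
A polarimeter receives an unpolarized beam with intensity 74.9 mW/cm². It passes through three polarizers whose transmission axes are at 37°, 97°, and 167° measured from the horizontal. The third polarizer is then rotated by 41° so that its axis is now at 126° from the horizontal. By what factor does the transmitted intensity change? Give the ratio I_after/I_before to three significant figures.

I_new/I_old ≈ 6.54

Before rotation:
Unpolarized light through the first polarizer → I₁ = ½ I₀, now polarized at 37°.
I₂ = I₁ cos²(97° − 37°) = 0.5 I₀ · cos²(60°) = 0.125 I₀.
I₃ = I₂ cos²(167° − 97°) = 0.125 I₀ · cos²(70°) = 0.01462 I₀.
After rotation:
Unpolarized light through the first polarizer → I₁ = ½ I₀, now polarized at 37°.
I₂ = I₁ cos²(97° − 37°) = 0.5 I₀ · cos²(60°) = 0.125 I₀.
I₃ = I₂ cos²(126° − 97°) = 0.125 I₀ · cos²(29°) = 0.09562 I₀.
Ratio = 0.09562 / 0.01462 = 6.539.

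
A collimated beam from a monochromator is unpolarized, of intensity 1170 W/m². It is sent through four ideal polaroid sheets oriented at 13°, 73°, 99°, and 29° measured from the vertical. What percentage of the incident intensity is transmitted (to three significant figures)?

Unpolarized light through the first polarizer → I₁ = 1170 W/m²/2 = 585 W/m², polarized at 13°.
I₂ = I₁ · cos²(60°) = 585 · 0.25 = 146.3 W/m².
I₃ = I₂ · cos²(26°) = 146.3 · 0.8078 = 118.1 W/m².
I₄ = I₃ · cos²(70°) = 118.1 · 0.117 = 13.82 W/m².
That is 1.181% of the incident intensity.

≈ 1.18%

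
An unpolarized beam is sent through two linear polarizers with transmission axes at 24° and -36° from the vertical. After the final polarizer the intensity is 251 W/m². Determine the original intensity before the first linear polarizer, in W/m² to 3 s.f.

I₀ ≈ 2010 W/m²

Unpolarized light through the first polarizer → I₁ = ½ I₀, now polarized at 24°.
I₂ = I₁ cos²(-36° − 24°) = 0.5 I₀ · cos²(60°) = 0.125 I₀.
So 251 W/m² = 0.125 I₀, giving I₀ = 251/0.125 = 2008 W/m².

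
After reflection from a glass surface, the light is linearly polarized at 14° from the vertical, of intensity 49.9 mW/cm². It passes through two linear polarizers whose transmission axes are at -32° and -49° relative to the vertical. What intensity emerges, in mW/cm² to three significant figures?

I₁ = 49.9 mW/cm² · cos²(46°) = 24.08 mW/cm².
I₂ = I₁ · cos²(17°) = 24.08 · 0.9145 = 22.02 mW/cm².

I ≈ 22.0 mW/cm²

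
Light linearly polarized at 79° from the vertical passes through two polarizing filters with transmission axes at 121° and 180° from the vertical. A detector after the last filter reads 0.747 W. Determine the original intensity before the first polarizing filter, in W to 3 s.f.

I₀ ≈ 5.10 W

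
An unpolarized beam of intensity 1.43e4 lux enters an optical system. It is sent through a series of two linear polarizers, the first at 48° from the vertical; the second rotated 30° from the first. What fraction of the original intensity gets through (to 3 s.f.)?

I/I₀ ≈ 0.375

Unpolarized light through the first polarizer → I₁ = 1.43e4 lux/2 = 7150 lux, polarized at 48°.
I₂ = I₁ · cos²(30°) = 7150 · 0.75 = 5363 lux.
Transmitted fraction = 0.375.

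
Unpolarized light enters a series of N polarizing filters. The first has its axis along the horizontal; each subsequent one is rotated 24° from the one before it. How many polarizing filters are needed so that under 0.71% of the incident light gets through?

N = 25

First polarizer halves the unpolarized light: factor 1/2.
Each further stage multiplies by cos²(24°) = 0.8346.
After N polarizers: T = 0.5·0.8346^(N−1). Require T < 0.0071 ⇒ N−1 > ln(0.0071/0.5)/ln(0.8346) = 23.53, so N−1 ≥ 24 and N = 25.
Check: N=25 gives T = 0.006517 < 0.0071; N=24 gives T = 0.007808.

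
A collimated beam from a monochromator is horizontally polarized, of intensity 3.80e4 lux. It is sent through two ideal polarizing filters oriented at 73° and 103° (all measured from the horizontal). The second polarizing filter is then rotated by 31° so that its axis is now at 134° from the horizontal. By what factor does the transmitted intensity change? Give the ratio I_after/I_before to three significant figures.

Before rotation:
By Malus's law, I₁ = I₀ cos²(73° − 0°) = I₀ cos²(73°) = 0.08548 I₀.
I₂ = I₁ cos²(103° − 73°) = 0.08548 I₀ · cos²(30°) = 0.06411 I₀.
After rotation:
I₁ = I₀ cos²(73° − 0°) = I₀ cos²(73°) = 0.08548 I₀.
I₂ = I₁ cos²(134° − 73°) = 0.08548 I₀ · cos²(61°) = 0.02009 I₀.
Ratio = 0.02009 / 0.06411 = 0.3134.

I_new/I_old ≈ 0.313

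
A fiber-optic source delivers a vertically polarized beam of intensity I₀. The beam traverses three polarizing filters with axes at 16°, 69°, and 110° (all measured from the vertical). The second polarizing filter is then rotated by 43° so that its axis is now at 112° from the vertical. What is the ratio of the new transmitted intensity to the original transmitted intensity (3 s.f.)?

I_new/I_old ≈ 0.0529

Before rotation:
I₁ = I₀ cos²(16° − 0°) = I₀ cos²(16°) = 0.924 I₀.
I₂ = I₁ cos²(69° − 16°) = 0.924 I₀ · cos²(53°) = 0.3347 I₀.
I₃ = I₂ cos²(110° − 69°) = 0.3347 I₀ · cos²(41°) = 0.1906 I₀.
After rotation:
I₁ = I₀ cos²(16° − 0°) = I₀ cos²(16°) = 0.924 I₀.
Angle between axes 1 and 2: 84°. I₂ = 0.924 I₀ · cos²(84°) = 0.0101 I₀.
I₃ = I₂ cos²(110° − 112°) = 0.0101 I₀ · cos²(2°) = 0.01008 I₀.
Ratio = 0.01008 / 0.1906 = 0.0529.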